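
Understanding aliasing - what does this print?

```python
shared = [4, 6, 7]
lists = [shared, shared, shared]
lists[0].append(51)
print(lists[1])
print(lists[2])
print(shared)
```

Key concept: list of same reference.
Step by step:
`shared = [4, 6, 7]` → shared = [4, 6, 7]
`lists = [shared, shared, shared]` → lists = [[4, 6, 7], [4, 6, 7], [4, 6, 7]]
`lists[0].append(51)` → shared = [4, 6, 7, 51]; lists = [[4, 6, 7, 51], [4, 6, 7, 51], [4, 6, 7, 51]]
`print(lists[1])` → prints [4, 6, 7, 51]
`print(lists[2])` → prints [4, 6, 7, 51]
`print(shared)` → prints [4, 6, 7, 51]

Answer:
[4, 6, 7, 51]
[4, 6, 7, 51]
[4, 6, 7, 51]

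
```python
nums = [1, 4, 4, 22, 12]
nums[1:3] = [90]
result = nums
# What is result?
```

Trace:
`nums = [1, 4, 4, 22, 12]` → nums = [1, 4, 4, 22, 12]
`nums[1:3] = [90]` → nums = [1, 90, 22, 12]
`result = nums` → result = [1, 90, 22, 12]
So result = [1, 90, 22, 12]

Answer: [1, 90, 22, 12]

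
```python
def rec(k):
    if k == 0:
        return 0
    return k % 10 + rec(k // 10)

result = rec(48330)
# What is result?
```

Sum of digits of 48330: 0 + 3 + 3 + 8 + 4 = 18

Answer: 18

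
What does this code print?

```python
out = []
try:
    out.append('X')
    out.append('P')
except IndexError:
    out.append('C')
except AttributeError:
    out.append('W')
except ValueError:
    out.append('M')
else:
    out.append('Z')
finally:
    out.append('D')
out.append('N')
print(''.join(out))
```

Execution trace: 'X' (try body) → 'P' (try body, no exception) → 'Z' (else) → 'D' (finally) → 'N' (after the try/except). Output: XPZDN

Answer: XPZDN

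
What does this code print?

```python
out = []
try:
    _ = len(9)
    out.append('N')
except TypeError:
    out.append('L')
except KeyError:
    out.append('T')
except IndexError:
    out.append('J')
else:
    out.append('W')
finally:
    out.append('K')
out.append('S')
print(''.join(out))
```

Execution trace: 'L' (except TypeError) → 'K' (finally) → 'S' (after the try/except). Output: LKS

Answer: LKS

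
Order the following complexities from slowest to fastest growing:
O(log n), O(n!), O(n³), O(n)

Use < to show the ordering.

Ordered by growth rate: O(log n) < O(n) < O(n³) < O(n!)

Answer: O(log n) < O(n) < O(n³) < O(n!)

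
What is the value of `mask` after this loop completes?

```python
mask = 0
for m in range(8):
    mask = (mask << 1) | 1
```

Build 8 consecutive 1-bits: 0b11111111
`mask` takes the values: 0 → 1 → 3 → 7 → 15 → 31 → 63 → 127 → 255

Answer: 255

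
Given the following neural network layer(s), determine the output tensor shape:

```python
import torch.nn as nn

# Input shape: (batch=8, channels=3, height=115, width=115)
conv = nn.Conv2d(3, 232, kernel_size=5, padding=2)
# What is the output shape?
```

Input: (8, 3, 115, 115) -> Output: (8, 232, 115, 115)

Answer: (8, 232, 115, 115)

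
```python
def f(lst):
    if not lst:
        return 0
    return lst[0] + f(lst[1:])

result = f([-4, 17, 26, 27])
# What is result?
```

(-4) + 17 + 26 + 27 + 0 = 66

Answer: 66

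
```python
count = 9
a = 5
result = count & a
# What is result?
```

Trace:
`count = 9` → count = 9
`a = 5` → a = 5
`result = count & a` → result = 1
So result = 1

Answer: 1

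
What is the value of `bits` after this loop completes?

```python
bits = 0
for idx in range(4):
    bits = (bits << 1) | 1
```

Build 4 consecutive 1-bits: 0b1111
`bits` takes the values: 0 → 1 → 3 → 7 → 15

Answer: 15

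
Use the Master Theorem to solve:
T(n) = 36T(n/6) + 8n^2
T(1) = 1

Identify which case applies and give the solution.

a=36, b=6, f(n)=8n^2. log_6(36) = 2. Since c=2 = 2, Case 2 applies: T(n) = Θ(n^log_b(a) · log n) = O(n^2 log n).

Answer: O(n^2 log n) - Case 2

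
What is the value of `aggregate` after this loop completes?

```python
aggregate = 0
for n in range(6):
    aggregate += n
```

Sum of 0 to 5 = 15
`aggregate` takes the values: 0 → 1 → 3 → 6 → 10 → 15

Answer: 15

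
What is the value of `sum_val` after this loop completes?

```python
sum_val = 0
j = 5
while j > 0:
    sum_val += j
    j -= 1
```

Sum 5 down to 1
`sum_val` takes the values: 0 → 5 → 9 → 12 → 14 → 15

Answer: 15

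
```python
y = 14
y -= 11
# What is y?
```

Trace:
`y = 14` → y = 14
`y -= 11` → y = 3
So y = 3

Answer: 3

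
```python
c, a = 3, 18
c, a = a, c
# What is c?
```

Trace:
`c, a = 3, 18` → c = 3; a = 18
`c, a = a, c` → c = 18; a = 3
So c = 18

Answer: 18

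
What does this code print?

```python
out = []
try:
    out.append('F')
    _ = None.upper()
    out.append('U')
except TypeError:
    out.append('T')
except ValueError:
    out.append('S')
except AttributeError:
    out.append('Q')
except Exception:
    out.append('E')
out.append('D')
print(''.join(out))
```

Execution trace: 'F' (try body) → 'Q' (except AttributeError) → 'D' (after the try/except). Output: FQD

Answer: FQD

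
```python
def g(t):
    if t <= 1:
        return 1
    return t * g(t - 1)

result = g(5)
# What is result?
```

g(5) = 5 * 4 * 3 * 2 * 1 = 120

Answer: 120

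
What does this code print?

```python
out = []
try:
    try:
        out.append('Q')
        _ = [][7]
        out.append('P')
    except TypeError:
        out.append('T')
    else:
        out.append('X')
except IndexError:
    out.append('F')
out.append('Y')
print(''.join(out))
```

Execution trace: 'Q' (inner try body) → 'F' (outer except IndexError) → 'Y' (after the try/except). Output: QFY

Answer: QFY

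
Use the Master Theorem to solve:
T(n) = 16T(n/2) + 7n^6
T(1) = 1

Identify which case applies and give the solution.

a=16, b=2, f(n)=7n^6. log_2(16) = 4. Since c=6 > 4 and the regularity condition holds (16(n/2)^6 = (16/2^6)n^6 with 16/2^6 < 1), Case 3 applies: T(n) = Θ(f(n)) = O(n^6).

Answer: O(n^6) - Case 3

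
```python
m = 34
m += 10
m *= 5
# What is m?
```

Trace:
`m = 34` → m = 34
`m += 10` → m = 44
`m *= 5` → m = 220
So m = 220

Answer: 220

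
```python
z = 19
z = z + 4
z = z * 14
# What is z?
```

Trace:
`z = 19` → z = 19
`z = z + 4` → z = 23
`z = z * 14` → z = 322
So z = 322

Answer: 322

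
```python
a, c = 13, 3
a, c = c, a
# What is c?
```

Trace:
`a, c = 13, 3` → a = 13; c = 3
`a, c = c, a` → a = 3; c = 13
So c = 13

Answer: 13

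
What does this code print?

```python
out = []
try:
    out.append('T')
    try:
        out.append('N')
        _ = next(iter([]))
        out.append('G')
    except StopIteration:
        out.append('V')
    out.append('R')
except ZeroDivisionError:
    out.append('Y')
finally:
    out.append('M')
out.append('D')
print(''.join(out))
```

Execution trace: 'T' (try body) → 'N' (inner try body) → 'V' (inner except StopIteration) → 'R' (try body, no exception) → 'M' (finally) → 'D' (after the try/except). Output: TNVRMD

Answer: TNVRMD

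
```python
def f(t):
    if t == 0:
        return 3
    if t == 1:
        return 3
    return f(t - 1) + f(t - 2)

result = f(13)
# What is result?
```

Build up from base cases: f(0)=3, f(1)=3, f(2)=6, f(3)=9, f(4)=15, f(5)=24, f(6)=39, ..., f(13)=1131

Answer: 1131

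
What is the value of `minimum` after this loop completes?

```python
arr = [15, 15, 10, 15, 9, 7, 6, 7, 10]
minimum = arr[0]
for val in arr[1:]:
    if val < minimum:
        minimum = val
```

Minimum of [15, 15, 10, 15, 9, 7, 6, 7, 10]
`minimum` takes the values: 15 → 10 → 9 → 7 → 6

Answer: 6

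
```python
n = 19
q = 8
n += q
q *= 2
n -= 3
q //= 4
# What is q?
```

Trace:
`n = 19` → n = 19
`q = 8` → q = 8
`n += q` → n = 27
`q *= 2` → q = 16
`n -= 3` → n = 24
`q //= 4` → q = 4
So q = 4

Answer: 4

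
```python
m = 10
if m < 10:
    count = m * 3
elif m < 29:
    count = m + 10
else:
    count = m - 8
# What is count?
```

Trace:
`m = 10` → m = 10
`if m < 10: ...` → m < 10 is False, m < 29 is True → count = 20
So count = 20

Answer: 20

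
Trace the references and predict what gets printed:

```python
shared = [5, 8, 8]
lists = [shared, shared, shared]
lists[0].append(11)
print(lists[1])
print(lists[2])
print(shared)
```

Key concept: list of same reference.
Step by step:
`shared = [5, 8, 8]` → shared = [5, 8, 8]
`lists = [shared, shared, shared]` → lists = [[5, 8, 8], [5, 8, 8], [5, 8, 8]]
`lists[0].append(11)` → shared = [5, 8, 8, 11]; lists = [[5, 8, 8, 11], [5, 8, 8, 11], [5, 8, 8, 11]]
`print(lists[1])` → prints [5, 8, 8, 11]
`print(lists[2])` → prints [5, 8, 8, 11]
`print(shared)` → prints [5, 8, 8, 11]

Answer:
[5, 8, 8, 11]
[5, 8, 8, 11]
[5, 8, 8, 11]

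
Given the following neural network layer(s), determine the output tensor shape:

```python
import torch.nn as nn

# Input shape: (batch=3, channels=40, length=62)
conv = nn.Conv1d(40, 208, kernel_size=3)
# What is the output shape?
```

Input: (3, 40, 62) -> Output: (3, 208, 60)

Answer: (3, 208, 60)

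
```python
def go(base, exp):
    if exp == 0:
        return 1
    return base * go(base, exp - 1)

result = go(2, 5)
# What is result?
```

go(2, 5) = 2 * 2 * 2 * 2 * 2 = 32

Answer: 32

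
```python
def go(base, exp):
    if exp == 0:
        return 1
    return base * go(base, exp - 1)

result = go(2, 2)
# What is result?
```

go(2, 2) = 2 * 2 = 4

Answer: 4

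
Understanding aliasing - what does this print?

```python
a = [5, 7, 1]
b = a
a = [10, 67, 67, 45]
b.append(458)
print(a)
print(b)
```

Key concept: rebinding vs mutation: a is rebound to a new list, b still points at the original.
Step by step:
`a = [5, 7, 1]` → a = [5, 7, 1]
`b = a` → b = [5, 7, 1] (same object as a)
`a = [10, 67, 67, 45]` → a = [10, 67, 67, 45]
`b.append(458)` → b = [5, 7, 1, 458]
`print(a)` → prints [10, 67, 67, 45]
`print(b)` → prints [5, 7, 1, 458]

Answer:
[10, 67, 67, 45]
[5, 7, 1, 458]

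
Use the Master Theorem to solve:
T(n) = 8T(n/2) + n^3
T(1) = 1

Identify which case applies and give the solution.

a=8, b=2, f(n)=n^3. log_2(8) = 3. Since c=3 = 3, Case 2 applies: T(n) = Θ(n^log_b(a) · log n) = O(n^3 log n).

Answer: O(n^3 log n) - Case 2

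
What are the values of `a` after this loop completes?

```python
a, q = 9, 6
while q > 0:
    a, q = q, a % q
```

GCD of 9 and 6
`a` takes the values: 9 → 6 → 3

Answer: 3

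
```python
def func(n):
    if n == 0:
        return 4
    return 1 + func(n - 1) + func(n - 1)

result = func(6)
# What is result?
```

func(n) = 1 + 2·func(n-1), func(0)=4. Closed form: (4+1)·2^6 - 1 = 319.

Answer: 319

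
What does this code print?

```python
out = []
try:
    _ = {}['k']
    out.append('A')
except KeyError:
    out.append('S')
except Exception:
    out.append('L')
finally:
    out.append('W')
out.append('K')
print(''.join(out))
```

Execution trace: 'S' (except KeyError) → 'W' (finally) → 'K' (after the try/except). Output: SWK

Answer: SWK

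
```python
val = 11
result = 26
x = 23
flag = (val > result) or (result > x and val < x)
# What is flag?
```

Trace:
`val = 11` → val = 11
`result = 26` → result = 26
`x = 23` → x = 23
`flag = (val > result) or (result > x and val < x)` → flag = True
So flag = True

Answer: True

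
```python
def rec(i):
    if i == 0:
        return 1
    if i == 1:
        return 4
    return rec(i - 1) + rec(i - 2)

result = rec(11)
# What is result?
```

Build up from base cases: rec(0)=1, rec(1)=4, rec(2)=5, rec(3)=9, rec(4)=14, rec(5)=23, rec(6)=37, ..., rec(11)=411

Answer: 411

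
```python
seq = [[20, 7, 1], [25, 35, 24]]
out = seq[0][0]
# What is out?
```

Trace:
`seq = [[20, 7, 1], [25, 35, 24]]` → seq = [[20, 7, 1], [25, 35, 24]]
`out = seq[0][0]` → out = 20
So out = 20

Answer: 20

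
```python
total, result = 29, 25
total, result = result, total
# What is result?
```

Trace:
`total, result = 29, 25` → total = 29; result = 25
`total, result = result, total` → total = 25; result = 29
So result = 29

Answer: 29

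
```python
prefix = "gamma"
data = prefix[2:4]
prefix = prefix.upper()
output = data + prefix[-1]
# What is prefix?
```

Trace:
`prefix = "gamma"` → prefix = 'gamma'
`data = prefix[2:4]` → data = 'mm'
`prefix = prefix.upper()` → prefix = 'GAMMA'
`output = data + prefix[-1]` → output = 'mmA'
So prefix = 'GAMMA'

Answer: 'GAMMA'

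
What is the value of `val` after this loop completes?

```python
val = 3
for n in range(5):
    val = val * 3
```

Multiply by 3, 5 times: 3 * 3^5 = 729
`val` takes the values: 3 → 9 → 27 → 81 → 243 → 729

Answer: 729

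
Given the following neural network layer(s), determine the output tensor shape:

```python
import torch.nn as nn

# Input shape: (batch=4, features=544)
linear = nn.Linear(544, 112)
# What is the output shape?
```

Input: (4, 544) -> Output: (4, 112)

Answer: (4, 112)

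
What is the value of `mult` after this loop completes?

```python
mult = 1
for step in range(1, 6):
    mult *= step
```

5! = 120
`mult` takes the values: 1 → 2 → 6 → 24 → 120

Answer: 120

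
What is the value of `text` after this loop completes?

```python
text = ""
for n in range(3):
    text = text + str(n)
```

Concatenate digits 0 to 2
`text` takes the values: "" → "0" → "01" → "012"

Answer: "012"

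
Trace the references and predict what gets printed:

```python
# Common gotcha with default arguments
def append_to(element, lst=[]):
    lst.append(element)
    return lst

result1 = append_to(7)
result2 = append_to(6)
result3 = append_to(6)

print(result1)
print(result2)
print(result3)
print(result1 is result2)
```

Key concept: mutable default argument gotcha.
Step by step:
`result1 = append_to(7)` → result1 = [7]
`result2 = append_to(6)` → result1 = [7, 6] (same object as result2); result2 = [7, 6] (same object as result1)
`result3 = append_to(6)` → result1 = [7, 6, 6] (same object as result2, result3); result2 = [7, 6, 6] (same object as result1, result3); result3 = [7, 6, 6] (same object as result1, result2)
`print(result1)` → prints [7, 6, 6]
`print(result2)` → prints [7, 6, 6]
`print(result3)` → prints [7, 6, 6]
`print(result1 is result2)` → prints True

Answer:
[7, 6, 6]
[7, 6, 6]
[7, 6, 6]
True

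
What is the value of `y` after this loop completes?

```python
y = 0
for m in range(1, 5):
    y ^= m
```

XOR of 1 to 4
`y` takes the values: 0 → 1 → 3 → 0 → 4

Answer: 4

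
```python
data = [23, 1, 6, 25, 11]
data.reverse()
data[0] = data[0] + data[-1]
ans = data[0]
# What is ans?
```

Trace:
`data = [23, 1, 6, 25, 11]` → data = [23, 1, 6, 25, 11]
`data.reverse()` → data = [11, 25, 6, 1, 23]
`data[0] = data[0] + data[-1]` → data = [34, 25, 6, 1, 23]
`ans = data[0]` → ans = 34
So ans = 34

Answer: 34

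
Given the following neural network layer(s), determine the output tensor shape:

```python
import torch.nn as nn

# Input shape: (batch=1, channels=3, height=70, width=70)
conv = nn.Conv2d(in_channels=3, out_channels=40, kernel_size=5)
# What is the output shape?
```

Input: (1, 3, 70, 70) -> Output: (1, 40, 66, 66)

Answer: (1, 40, 66, 66)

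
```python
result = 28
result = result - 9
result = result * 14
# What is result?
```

Trace:
`result = 28` → result = 28
`result = result - 9` → result = 19
`result = result * 14` → result = 266
So result = 266

Answer: 266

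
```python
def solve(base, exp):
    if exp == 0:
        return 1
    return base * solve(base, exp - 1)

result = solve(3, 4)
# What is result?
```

solve(3, 4) = 3 * 3 * 3 * 3 = 81

Answer: 81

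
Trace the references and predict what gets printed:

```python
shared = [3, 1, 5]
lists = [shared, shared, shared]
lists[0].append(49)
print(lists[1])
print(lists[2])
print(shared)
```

Key concept: list of same reference.
Step by step:
`shared = [3, 1, 5]` → shared = [3, 1, 5]
`lists = [shared, shared, shared]` → lists = [[3, 1, 5], [3, 1, 5], [3, 1, 5]]
`lists[0].append(49)` → shared = [3, 1, 5, 49]; lists = [[3, 1, 5, 49], [3, 1, 5, 49], [3, 1, 5, 49]]
`print(lists[1])` → prints [3, 1, 5, 49]
`print(lists[2])` → prints [3, 1, 5, 49]
`print(shared)` → prints [3, 1, 5, 49]

Answer:
[3, 1, 5, 49]
[3, 1, 5, 49]
[3, 1, 5, 49]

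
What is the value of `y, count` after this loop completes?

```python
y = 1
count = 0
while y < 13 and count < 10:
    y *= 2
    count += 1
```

Double until >= 13 or 10 iterations
`y, count` takes the values: (1, 0) → (2, 0) → (2, 1) → (4, 1) → (4, 2) → (8, 2) → (8, 3) → (16, 3) → (16, 4)

Answer: 16, 4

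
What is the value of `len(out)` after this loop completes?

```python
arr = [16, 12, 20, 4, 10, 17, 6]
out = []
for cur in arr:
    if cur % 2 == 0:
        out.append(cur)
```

Count even numbers in [16, 12, 20, 4, 10, 17, 6]
`out` takes the values: [] → [16] → [16, 12] → [16, 12, 20] → [16, 12, 20, 4] → [16, 12, 20, 4, 10] → [16, 12, 20, 4, 10, 6]
So `len(out)` = 6

Answer: 6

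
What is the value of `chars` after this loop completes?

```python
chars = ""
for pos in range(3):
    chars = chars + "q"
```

Repeat 'q' 3 times
`chars` takes the values: "" → "q" → "qq" → "qqq"

Answer: "qqq"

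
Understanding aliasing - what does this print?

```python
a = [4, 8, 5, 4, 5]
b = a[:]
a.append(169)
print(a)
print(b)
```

Key concept: slice [:] creates copy.
Step by step:
`a = [4, 8, 5, 4, 5]` → a = [4, 8, 5, 4, 5]
`b = a[:]` → b = [4, 8, 5, 4, 5]
`a.append(169)` → a = [4, 8, 5, 4, 5, 169]
`print(a)` → prints [4, 8, 5, 4, 5, 169]
`print(b)` → prints [4, 8, 5, 4, 5]

Answer:
[4, 8, 5, 4, 5, 169]
[4, 8, 5, 4, 5]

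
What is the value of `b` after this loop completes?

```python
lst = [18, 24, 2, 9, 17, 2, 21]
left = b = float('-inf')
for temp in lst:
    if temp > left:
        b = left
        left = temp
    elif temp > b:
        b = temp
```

Second largest (with repeats) in [18, 24, 2, 9, 17, 2, 21]
`b` takes the values: -inf → 18 → 21

Answer: 21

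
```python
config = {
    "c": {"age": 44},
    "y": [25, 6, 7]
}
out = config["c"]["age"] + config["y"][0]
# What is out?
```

Trace:
`config = { ...` → config = {'c': {'age': 44}, 'y': [25, 6, 7]}
`out = config["c"]["age"] + config["y"][0]` → out = 69
So out = 69

Answer: 69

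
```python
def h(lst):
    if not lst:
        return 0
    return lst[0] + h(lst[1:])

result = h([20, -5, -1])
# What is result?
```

20 + (-5) + (-1) + 0 = 14

Answer: 14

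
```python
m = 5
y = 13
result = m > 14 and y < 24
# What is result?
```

Trace:
`m = 5` → m = 5
`y = 13` → y = 13
`result = m > 14 and y < 24` → result = False
So result = False

Answer: False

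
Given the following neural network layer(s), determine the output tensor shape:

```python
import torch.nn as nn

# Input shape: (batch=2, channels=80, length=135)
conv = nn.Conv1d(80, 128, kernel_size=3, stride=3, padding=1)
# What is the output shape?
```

Input: (2, 80, 135) -> Output: (2, 128, 45)

Answer: (2, 128, 45)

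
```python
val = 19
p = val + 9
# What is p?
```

Trace:
`val = 19` → val = 19
`p = val + 9` → p = 28
So p = 28

Answer: 28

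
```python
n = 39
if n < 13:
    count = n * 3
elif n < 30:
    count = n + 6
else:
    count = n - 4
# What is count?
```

Trace:
`n = 39` → n = 39
`if n < 13: ...` → n < 13 is False, n < 30 is False, take else branch → count = 35
So count = 35

Answer: 35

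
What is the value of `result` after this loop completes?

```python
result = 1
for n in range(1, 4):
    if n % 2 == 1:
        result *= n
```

Product of odd numbers 1 to 3
`result` takes the values: 1 → 3

Answer: 3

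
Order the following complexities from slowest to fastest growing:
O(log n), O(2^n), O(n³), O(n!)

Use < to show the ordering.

Ordered by growth rate: O(log n) < O(n³) < O(2^n) < O(n!)

Answer: O(log n) < O(n³) < O(2^n) < O(n!)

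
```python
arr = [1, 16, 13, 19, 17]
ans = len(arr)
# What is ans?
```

Trace:
`arr = [1, 16, 13, 19, 17]` → arr = [1, 16, 13, 19, 17]
`ans = len(arr)` → ans = 5
So ans = 5

Answer: 5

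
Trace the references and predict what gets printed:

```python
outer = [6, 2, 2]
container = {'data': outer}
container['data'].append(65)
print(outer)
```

Key concept: dict holds reference to list.
Step by step:
`outer = [6, 2, 2]` → outer = [6, 2, 2]
`container = {'data': outer}` → container = {'data': [6, 2, 2]}
`container['data'].append(65)` → outer = [6, 2, 2, 65]; container = {'data': [6, 2, 2, 65]}
`print(outer)` → prints [6, 2, 2, 65]

Answer: [6, 2, 2, 65]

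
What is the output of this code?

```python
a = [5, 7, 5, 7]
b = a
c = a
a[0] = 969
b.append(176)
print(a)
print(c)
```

Key concept: multiple aliases.
Step by step:
`a = [5, 7, 5, 7]` → a = [5, 7, 5, 7]
`b = a` → b = [5, 7, 5, 7] (same object as a)
`c = a` → c = [5, 7, 5, 7] (same object as a, b)
`a[0] = 969` → a = [969, 7, 5, 7] (same object as b, c); b = [969, 7, 5, 7] (same object as a, c); c = [969, 7, 5, 7] (same object as a, b)
`b.append(176)` → a = [969, 7, 5, 7, 176] (same object as b, c); b = [969, 7, 5, 7, 176] (same object as a, c); c = [969, 7, 5, 7, 176] (same object as a, b)
`print(a)` → prints [969, 7, 5, 7, 176]
`print(c)` → prints [969, 7, 5, 7, 176]

Answer:
[969, 7, 5, 7, 176]
[969, 7, 5, 7, 176]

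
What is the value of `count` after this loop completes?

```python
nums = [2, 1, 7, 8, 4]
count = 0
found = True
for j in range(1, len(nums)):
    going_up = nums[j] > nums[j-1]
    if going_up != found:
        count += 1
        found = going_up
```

Count direction changes in [2, 1, 7, 8, 4]
`count` takes the values: 0 → 1 → 2 → 3

Answer: 3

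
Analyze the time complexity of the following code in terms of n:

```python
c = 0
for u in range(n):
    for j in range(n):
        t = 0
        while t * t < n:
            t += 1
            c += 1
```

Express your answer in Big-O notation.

Each loop level contributes: n × n × √n. Multiplying the contributions gives O(n^2√n).

Answer: O(n^2√n)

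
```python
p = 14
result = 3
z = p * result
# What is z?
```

Trace:
`p = 14` → p = 14
`result = 3` → result = 3
`z = p * result` → z = 42
So z = 42

Answer: 42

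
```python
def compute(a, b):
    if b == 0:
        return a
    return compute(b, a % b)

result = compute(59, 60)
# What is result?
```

compute(59, 60) -> compute(60, 59) -> compute(59, 1) -> compute(1, 0) -> 1

Answer: 1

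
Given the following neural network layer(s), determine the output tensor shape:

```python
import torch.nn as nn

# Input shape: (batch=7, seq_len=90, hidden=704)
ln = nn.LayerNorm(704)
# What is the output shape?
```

Input: (7, 90, 704) -> Output: (7, 90, 704)

Answer: (7, 90, 704)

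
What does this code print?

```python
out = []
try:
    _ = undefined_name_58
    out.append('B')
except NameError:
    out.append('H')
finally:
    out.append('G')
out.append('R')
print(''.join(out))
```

Execution trace: 'H' (except NameError) → 'G' (finally) → 'R' (after the try/except). Output: HGR

Answer: HGR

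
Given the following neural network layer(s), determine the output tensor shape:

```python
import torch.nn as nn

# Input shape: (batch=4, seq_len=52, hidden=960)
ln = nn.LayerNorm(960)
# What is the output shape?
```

Input: (4, 52, 960) -> Output: (4, 52, 960)

Answer: (4, 52, 960)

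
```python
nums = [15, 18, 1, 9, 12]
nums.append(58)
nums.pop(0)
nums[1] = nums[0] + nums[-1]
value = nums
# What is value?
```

Trace:
`nums = [15, 18, 1, 9, 12]` → nums = [15, 18, 1, 9, 12]
`nums.append(58)` → nums = [15, 18, 1, 9, 12, 58]
`nums.pop(0)` → nums = [18, 1, 9, 12, 58]
`nums[1] = nums[0] + nums[-1]` → nums = [18, 76, 9, 12, 58]
`value = nums` → value = [18, 76, 9, 12, 58]
So value = [18, 76, 9, 12, 58]

Answer: [18, 76, 9, 12, 58]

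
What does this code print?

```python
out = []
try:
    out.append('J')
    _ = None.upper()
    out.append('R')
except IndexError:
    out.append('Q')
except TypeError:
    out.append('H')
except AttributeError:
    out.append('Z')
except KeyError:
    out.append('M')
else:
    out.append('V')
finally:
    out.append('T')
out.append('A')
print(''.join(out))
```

Execution trace: 'J' (try body) → 'Z' (except AttributeError) → 'T' (finally) → 'A' (after the try/except). Output: JZTA

Answer: JZTA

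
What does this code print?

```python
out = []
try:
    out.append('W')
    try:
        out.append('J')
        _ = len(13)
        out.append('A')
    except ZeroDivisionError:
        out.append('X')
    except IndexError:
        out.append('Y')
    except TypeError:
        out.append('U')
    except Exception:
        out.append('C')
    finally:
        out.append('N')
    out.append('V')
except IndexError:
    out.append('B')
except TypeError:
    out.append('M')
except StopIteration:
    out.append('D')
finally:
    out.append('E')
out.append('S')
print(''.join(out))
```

Execution trace: 'W' (try body) → 'J' (inner try body) → 'U' (inner except TypeError) → 'N' (inner finally) → 'V' (try body, no exception) → 'E' (finally) → 'S' (after the try/except). Output: WJUNVES

Answer: WJUNVES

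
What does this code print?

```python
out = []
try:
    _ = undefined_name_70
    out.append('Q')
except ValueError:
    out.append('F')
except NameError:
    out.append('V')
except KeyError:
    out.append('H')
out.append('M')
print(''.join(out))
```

Execution trace: 'V' (except NameError) → 'M' (after the try/except). Output: VM

Answer: VM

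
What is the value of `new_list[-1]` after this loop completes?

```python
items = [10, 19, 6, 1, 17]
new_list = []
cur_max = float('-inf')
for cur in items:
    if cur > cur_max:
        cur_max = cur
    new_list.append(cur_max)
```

Running max ends at 19
`new_list` takes the values: [] → [10] → [10, 19] → [10, 19, 19] → [10, 19, 19, 19] → [10, 19, 19, 19, 19]
So `new_list[-1]` = 19

Answer: 19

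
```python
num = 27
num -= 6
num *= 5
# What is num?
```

Trace:
`num = 27` → num = 27
`num -= 6` → num = 21
`num *= 5` → num = 105
So num = 105

Answer: 105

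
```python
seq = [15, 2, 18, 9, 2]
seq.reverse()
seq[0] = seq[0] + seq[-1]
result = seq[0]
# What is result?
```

Trace:
`seq = [15, 2, 18, 9, 2]` → seq = [15, 2, 18, 9, 2]
`seq.reverse()` → seq = [2, 9, 18, 2, 15]
`seq[0] = seq[0] + seq[-1]` → seq = [17, 9, 18, 2, 15]
`result = seq[0]` → result = 17
So result = 17

Answer: 17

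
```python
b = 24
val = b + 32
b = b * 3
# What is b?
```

Trace:
`b = 24` → b = 24
`val = b + 32` → val = 56
`b = b * 3` → b = 72
So b = 72

Answer: 72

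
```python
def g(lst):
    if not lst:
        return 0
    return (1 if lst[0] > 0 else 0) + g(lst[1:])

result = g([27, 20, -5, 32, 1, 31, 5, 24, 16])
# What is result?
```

Count of positive elements in [27, 20, -5, 32, 1, 31, 5, 24, 16] = 8

Answer: 8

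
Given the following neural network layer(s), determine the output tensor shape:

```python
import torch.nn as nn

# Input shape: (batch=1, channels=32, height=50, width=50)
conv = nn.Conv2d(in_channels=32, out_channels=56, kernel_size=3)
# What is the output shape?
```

Input: (1, 32, 50, 50) -> Output: (1, 56, 48, 48)

Answer: (1, 56, 48, 48)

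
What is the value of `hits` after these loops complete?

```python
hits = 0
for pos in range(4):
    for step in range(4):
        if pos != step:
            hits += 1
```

4² - 4 (exclude diagonal)
`hits` takes the values: 0 → 1 → 2 → 3 → 4 → 5 → 6 → 7 → 8 → 9 → 10 → 11 → 12

Answer: 12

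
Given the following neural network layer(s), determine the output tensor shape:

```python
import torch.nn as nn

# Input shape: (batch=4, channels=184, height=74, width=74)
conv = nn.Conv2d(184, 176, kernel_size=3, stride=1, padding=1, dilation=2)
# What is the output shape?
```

Input: (4, 184, 74, 74) -> Output: (4, 176, 72, 72)

Answer: (4, 176, 72, 72)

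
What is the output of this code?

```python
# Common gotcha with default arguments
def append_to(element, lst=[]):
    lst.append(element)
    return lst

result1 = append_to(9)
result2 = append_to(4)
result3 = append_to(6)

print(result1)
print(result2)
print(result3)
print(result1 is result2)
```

Key concept: mutable default argument gotcha.
Step by step:
`result1 = append_to(9)` → result1 = [9]
`result2 = append_to(4)` → result1 = [9, 4] (same object as result2); result2 = [9, 4] (same object as result1)
`result3 = append_to(6)` → result1 = [9, 4, 6] (same object as result2, result3); result2 = [9, 4, 6] (same object as result1, result3); result3 = [9, 4, 6] (same object as result1, result2)
`print(result1)` → prints [9, 4, 6]
`print(result2)` → prints [9, 4, 6]
`print(result3)` → prints [9, 4, 6]
`print(result1 is result2)` → prints True

Answer:
[9, 4, 6]
[9, 4, 6]
[9, 4, 6]
True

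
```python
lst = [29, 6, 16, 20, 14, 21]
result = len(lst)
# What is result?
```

Trace:
`lst = [29, 6, 16, 20, 14, 21]` → lst = [29, 6, 16, 20, 14, 21]
`result = len(lst)` → result = 6
So result = 6

Answer: 6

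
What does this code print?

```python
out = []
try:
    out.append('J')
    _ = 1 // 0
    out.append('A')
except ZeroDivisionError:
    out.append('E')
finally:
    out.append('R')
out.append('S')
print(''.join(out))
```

Execution trace: 'J' (try body) → 'E' (except ZeroDivisionError) → 'R' (finally) → 'S' (after the try/except). Output: JERS

Answer: JERS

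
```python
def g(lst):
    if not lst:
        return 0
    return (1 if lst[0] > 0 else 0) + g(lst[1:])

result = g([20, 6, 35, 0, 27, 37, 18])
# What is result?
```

Count of positive elements in [20, 6, 35, 0, 27, 37, 18] = 6

Answer: 6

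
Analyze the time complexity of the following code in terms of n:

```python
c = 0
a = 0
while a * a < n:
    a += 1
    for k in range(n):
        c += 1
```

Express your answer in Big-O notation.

Each loop level contributes: √n × n. Multiplying the contributions gives O(n√n).

Answer: O(n√n)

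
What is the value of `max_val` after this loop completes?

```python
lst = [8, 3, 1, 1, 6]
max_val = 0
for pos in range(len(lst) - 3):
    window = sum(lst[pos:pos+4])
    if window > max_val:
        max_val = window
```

Max sum of 4-element window in [8, 3, 1, 1, 6]
`max_val` takes the values: 0 → 13

Answer: 13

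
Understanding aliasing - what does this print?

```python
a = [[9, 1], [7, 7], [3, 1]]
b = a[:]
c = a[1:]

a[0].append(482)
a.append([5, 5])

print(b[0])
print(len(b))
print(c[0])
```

Key concept: slice with nested mutation.
Step by step:
`a = [[9, 1], [7, 7], [3, 1]]` → a = [[9, 1], [7, 7], [3, 1]]
`b = a[:]` → b = [[9, 1], [7, 7], [3, 1]]
`c = a[1:]` → c = [[7, 7], [3, 1]]
`a[0].append(482)` → a = [[9, 1, 482], [7, 7], [3, 1]]; b = [[9, 1, 482], [7, 7], [3, 1]]
`a.append([5, 5])` → a = [[9, 1, 482], [7, 7], [3, 1], [5, 5]]
`print(b[0])` → prints [9, 1, 482]
`print(len(b))` → prints 3
`print(c[0])` → prints [7, 7]

Answer:
[9, 1, 482]
3
[7, 7]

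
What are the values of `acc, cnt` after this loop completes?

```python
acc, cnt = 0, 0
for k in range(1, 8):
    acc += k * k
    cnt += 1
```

Sum of squares and count
`acc, cnt` takes the values: (0, 0) → (1, 0) → (1, 1) → (5, 1) → (5, 2) → (14, 2) → (14, 3) → (30, 3) → (30, 4) → (55, 4) → (55, 5) → (91, 5) → (91, 6) → (140, 6) → (140, 7)

Answer: 140, 7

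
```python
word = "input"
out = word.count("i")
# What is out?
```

Trace:
`word = "input"` → word = 'input'
`out = word.count("i")` → out = 1
So out = 1

Answer: 1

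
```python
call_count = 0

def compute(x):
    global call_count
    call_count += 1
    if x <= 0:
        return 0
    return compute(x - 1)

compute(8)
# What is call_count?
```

Linear recursion stepping by 1: 9 calls from x=8 down to ≤0.

Answer: 9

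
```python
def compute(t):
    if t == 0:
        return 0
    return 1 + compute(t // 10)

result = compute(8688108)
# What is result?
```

Count of digits of 8688108: 7

Answer: 7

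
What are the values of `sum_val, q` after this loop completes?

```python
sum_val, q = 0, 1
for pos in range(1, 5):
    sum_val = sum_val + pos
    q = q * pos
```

Sum and factorial of 1 to 4
`sum_val, q` takes the values: (0, 1) → (1, 1) → (3, 1) → (3, 2) → (6, 2) → (6, 6) → (10, 6) → (10, 24)

Answer: 10, 24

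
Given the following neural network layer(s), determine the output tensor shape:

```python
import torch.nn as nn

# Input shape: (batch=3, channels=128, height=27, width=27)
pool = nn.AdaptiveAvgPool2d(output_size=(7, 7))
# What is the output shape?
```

Input: (3, 128, 27, 27) -> Output: (3, 128, 7, 7)

Answer: (3, 128, 7, 7)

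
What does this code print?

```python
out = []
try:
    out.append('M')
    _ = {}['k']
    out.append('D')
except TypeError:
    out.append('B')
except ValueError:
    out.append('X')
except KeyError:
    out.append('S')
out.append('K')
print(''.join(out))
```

Execution trace: 'M' (try body) → 'S' (except KeyError) → 'K' (after the try/except). Output: MSK

Answer: MSK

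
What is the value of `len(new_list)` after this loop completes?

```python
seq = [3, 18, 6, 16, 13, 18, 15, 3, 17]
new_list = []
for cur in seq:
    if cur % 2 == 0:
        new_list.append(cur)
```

Count even numbers in [3, 18, 6, 16, 13, 18, 15, 3, 17]
`new_list` takes the values: [] → [18] → [18, 6] → [18, 6, 16] → [18, 6, 16, 18]
So `len(new_list)` = 4

Answer: 4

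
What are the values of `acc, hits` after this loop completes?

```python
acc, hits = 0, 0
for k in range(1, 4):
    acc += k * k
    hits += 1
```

Sum of squares and count
`acc, hits` takes the values: (0, 0) → (1, 0) → (1, 1) → (5, 1) → (5, 2) → (14, 2) → (14, 3)

Answer: 14, 3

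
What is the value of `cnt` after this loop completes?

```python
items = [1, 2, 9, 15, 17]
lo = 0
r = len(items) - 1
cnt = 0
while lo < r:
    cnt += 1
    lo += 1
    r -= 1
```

Iterations until pointers meet (list length 5)
`cnt` takes the values: 0 → 1 → 2

Answer: 2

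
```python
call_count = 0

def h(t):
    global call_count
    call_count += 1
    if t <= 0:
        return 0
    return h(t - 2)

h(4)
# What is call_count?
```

Linear recursion stepping by 2: 3 calls from t=4 down to ≤0.

Answer: 3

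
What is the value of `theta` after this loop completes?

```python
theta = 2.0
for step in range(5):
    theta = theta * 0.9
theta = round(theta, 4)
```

Exponential decay: 2.0 * 0.9^5
`theta` takes the values: 2.0 → 1.8 → 1.62 → 1.458 → 1.3122 → 1.18098 → 1.181

Answer: 1.181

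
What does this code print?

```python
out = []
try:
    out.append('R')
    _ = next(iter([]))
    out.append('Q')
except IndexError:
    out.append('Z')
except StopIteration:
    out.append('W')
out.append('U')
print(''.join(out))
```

Execution trace: 'R' (try body) → 'W' (except StopIteration) → 'U' (after the try/except). Output: RWU

Answer: RWU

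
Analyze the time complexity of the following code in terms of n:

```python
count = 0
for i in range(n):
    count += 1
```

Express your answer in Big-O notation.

Each loop level contributes: n. Multiplying the contributions gives O(n).

Answer: O(n)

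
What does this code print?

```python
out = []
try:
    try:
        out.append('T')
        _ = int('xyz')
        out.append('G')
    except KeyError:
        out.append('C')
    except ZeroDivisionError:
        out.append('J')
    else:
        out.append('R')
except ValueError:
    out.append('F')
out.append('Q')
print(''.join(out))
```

Execution trace: 'T' (try body) → 'F' (outer except ValueError) → 'Q' (after the try/except). Output: TFQ

Answer: TFQ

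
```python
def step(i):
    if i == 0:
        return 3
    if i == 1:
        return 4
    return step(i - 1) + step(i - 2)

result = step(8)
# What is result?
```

Build up from base cases: step(0)=3, step(1)=4, step(2)=7, step(3)=11, step(4)=18, step(5)=29, step(6)=47, ..., step(8)=123

Answer: 123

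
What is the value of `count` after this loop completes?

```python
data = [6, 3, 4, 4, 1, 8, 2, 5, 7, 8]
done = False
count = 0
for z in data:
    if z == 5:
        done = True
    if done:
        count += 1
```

Count elements after first 5 in [6, 3, 4, 4, 1, 8, 2, 5, 7, 8]
`count` takes the values: 0 → 1 → 2 → 3

Answer: 3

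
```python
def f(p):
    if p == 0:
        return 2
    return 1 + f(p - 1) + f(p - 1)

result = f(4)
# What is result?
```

f(p) = 1 + 2·f(p-1), f(0)=2. Closed form: (2+1)·2^4 - 1 = 47.

Answer: 47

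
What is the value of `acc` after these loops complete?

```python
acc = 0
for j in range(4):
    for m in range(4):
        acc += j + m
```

Sum of all j+m for j,m in 4x4
`acc` takes the values: 0 → 1 → 3 → 6 → 7 → 9 → 12 → 16 → 18 → 21 → 25 → 30 → 33 → 37 → 42 → 48

Answer: 48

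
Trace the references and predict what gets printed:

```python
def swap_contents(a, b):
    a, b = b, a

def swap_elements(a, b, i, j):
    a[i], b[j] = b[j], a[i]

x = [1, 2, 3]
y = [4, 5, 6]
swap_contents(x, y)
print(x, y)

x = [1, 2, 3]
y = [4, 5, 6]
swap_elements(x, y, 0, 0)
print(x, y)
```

Key concept: parameter rebinding vs mutation.
Step by step:
`x = [1, 2, 3]` → x = [1, 2, 3]
`y = [4, 5, 6]` → y = [4, 5, 6]
`swap_contents(x, y)` → no visible change to tracked variables
`print(x, y)` → prints [1, 2, 3] [4, 5, 6]
`x = [1, 2, 3]` → x = [1, 2, 3]
`y = [4, 5, 6]` → y = [4, 5, 6]
`swap_elements(x, y, 0, 0)` → x = [4, 2, 3]; y = [1, 5, 6]
`print(x, y)` → prints [4, 2, 3] [1, 5, 6]

Answer:
[1, 2, 3] [4, 5, 6]
[4, 2, 3] [1, 5, 6]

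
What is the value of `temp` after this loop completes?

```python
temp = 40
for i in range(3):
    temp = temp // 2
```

Halve 3 times: 40 // 2^3 = 5
`temp` takes the values: 40 → 20 → 10 → 5

Answer: 5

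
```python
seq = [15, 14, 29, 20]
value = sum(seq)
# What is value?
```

Trace:
`seq = [15, 14, 29, 20]` → seq = [15, 14, 29, 20]
`value = sum(seq)` → value = 78
So value = 78

Answer: 78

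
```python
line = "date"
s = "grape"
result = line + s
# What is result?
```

Trace:
`line = "date"` → line = 'date'
`s = "grape"` → s = 'grape'
`result = line + s` → result = 'dategrape'
So result = 'dategrape'

Answer: 'dategrape'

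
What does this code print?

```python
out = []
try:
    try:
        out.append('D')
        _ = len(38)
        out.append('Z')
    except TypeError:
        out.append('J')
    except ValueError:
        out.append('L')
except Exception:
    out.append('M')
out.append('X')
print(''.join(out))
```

Execution trace: 'D' (inner try body) → 'J' (inner except TypeError) → 'X' (after the try/except). Output: DJX

Answer: DJX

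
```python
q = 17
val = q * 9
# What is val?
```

Trace:
`q = 17` → q = 17
`val = q * 9` → val = 153
So val = 153

Answer: 153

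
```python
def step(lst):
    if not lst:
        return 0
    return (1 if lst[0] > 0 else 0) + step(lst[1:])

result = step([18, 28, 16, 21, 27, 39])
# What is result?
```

Count of positive elements in [18, 28, 16, 21, 27, 39] = 6

Answer: 6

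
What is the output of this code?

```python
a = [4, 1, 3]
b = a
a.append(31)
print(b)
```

Key concept: basic list aliasing.
Step by step:
`a = [4, 1, 3]` → a = [4, 1, 3]
`b = a` → b = [4, 1, 3] (same object as a)
`a.append(31)` → a = [4, 1, 3, 31] (same object as b); b = [4, 1, 3, 31] (same object as a)
`print(b)` → prints [4, 1, 3, 31]

Answer: [4, 1, 3, 31]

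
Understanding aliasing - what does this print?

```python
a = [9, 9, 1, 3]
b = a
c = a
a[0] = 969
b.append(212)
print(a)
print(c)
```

Key concept: multiple aliases.
Step by step:
`a = [9, 9, 1, 3]` → a = [9, 9, 1, 3]
`b = a` → b = [9, 9, 1, 3] (same object as a)
`c = a` → c = [9, 9, 1, 3] (same object as a, b)
`a[0] = 969` → a = [969, 9, 1, 3] (same object as b, c); b = [969, 9, 1, 3] (same object as a, c); c = [969, 9, 1, 3] (same object as a, b)
`b.append(212)` → a = [969, 9, 1, 3, 212] (same object as b, c); b = [969, 9, 1, 3, 212] (same object as a, c); c = [969, 9, 1, 3, 212] (same object as a, b)
`print(a)` → prints [969, 9, 1, 3, 212]
`print(c)` → prints [969, 9, 1, 3, 212]

Answer:
[969, 9, 1, 3, 212]
[969, 9, 1, 3, 212]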